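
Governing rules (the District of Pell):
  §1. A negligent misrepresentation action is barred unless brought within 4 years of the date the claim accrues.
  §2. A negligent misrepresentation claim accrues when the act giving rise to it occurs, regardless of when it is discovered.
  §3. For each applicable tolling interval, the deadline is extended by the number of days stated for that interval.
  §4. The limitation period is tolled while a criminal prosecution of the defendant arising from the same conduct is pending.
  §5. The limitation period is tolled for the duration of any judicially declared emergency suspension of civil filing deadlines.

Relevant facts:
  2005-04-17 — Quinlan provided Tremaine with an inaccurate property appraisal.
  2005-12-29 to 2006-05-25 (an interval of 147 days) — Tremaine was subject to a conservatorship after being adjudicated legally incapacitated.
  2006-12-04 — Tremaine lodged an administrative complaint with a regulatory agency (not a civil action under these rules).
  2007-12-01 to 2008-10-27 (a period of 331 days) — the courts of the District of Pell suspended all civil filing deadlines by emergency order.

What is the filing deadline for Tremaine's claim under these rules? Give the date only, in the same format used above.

The limitation period began to run on 2005-04-17.
The untolled deadline — 4 years after 2005-04-17 — is 2009-04-17.
Because the emergency suspension of filing deadlines ran from 2007-12-01 to 2008-10-27, the deadline is extended by 331 days to 2010-03-14.
Although the plaintiff's incapacity ran from 2005-12-29 to 2006-05-25, the stated rules do not make that a tolling event, so it is disregarded.
None of the other events listed affects the running of the period under the stated rules.

2010-03-14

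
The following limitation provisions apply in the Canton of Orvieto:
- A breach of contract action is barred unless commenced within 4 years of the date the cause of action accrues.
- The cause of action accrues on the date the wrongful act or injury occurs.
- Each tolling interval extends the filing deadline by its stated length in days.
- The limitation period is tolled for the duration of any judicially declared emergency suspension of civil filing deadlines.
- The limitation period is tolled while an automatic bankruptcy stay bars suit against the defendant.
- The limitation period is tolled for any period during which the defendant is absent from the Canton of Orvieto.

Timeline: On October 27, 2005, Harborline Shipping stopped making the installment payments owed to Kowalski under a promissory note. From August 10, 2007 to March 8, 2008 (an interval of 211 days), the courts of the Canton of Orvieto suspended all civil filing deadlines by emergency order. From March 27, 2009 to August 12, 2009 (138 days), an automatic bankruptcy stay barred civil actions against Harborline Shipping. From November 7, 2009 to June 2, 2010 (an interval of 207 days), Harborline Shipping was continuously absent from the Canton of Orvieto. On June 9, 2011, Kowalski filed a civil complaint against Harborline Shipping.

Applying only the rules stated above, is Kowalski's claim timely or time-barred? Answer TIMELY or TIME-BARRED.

The cause of action accrued on October 27, 2005, the date of the act.
The untolled deadline — 4 years after October 27, 2005 — is October 27, 2009.
Because the emergency suspension of filing deadlines ran from August 10, 2007 to March 8, 2008, the deadline is extended by 211 days to May 26, 2010.
The period was tolled for 138 days by the automatic bankruptcy stay (March 27, 2009 to August 12, 2009), pushing the deadline to October 11, 2010.
The period was tolled for 207 days by the defendant's absence from the jurisdiction (November 7, 2009 to June 2, 2010), pushing the deadline to May 6, 2011.
Kowalski filed on June 9, 2011, after the May 6, 2011 deadline, so the action is time-barred.

TIME-BARRED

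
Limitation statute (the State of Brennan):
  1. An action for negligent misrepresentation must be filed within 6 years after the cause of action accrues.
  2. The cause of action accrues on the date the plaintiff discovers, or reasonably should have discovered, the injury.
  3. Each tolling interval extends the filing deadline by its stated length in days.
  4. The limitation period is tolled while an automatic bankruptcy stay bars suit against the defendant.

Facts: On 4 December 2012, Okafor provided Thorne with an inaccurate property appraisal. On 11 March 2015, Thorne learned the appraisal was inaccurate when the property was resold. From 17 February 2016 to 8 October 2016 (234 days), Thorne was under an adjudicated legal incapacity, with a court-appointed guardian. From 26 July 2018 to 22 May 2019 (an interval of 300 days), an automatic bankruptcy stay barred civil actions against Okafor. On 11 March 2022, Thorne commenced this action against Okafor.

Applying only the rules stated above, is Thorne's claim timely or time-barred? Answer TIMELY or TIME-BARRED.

TIME-BARRED

The claim did not accrue until Thorne discovered the injury on 11 March 2015; the 4 December 2012 act date does not start the clock under the stated rule.
Adding the 6 years base period to 11 March 2015 gives a deadline of 11 March 2021, before any tolling.
The automatic bankruptcy stay from 26 July 2018 to 22 May 2019 tolled the period for 300 days, extending the deadline to 5 January 2022.
The plaintiff's legal incapacity from 17 February 2016 to 8 October 2016 does not toll the period, because no stated rule makes the plaintiff's incapacity a tolling event.
Filing on 11 March 2022 missed the 5 January 2022 deadline — the action is time-barred.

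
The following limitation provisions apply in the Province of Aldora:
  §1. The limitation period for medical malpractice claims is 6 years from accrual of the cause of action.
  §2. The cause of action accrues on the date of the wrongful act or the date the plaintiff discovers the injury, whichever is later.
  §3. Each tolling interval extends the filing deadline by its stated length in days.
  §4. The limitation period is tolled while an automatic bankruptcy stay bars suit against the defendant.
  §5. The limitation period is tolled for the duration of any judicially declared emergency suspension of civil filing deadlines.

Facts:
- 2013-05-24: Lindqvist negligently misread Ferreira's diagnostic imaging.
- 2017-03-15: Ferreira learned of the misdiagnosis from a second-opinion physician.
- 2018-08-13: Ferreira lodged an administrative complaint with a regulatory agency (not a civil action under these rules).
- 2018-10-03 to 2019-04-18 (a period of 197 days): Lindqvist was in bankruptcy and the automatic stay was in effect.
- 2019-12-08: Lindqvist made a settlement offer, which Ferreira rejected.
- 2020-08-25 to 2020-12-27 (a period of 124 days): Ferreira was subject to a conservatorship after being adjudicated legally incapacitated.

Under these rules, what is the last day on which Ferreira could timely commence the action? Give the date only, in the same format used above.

The claim accrued on 2017-03-15 — the later of the 2013-05-24 act and the 2017-03-15 discovery.
6 years from 2017-03-15 is 2023-03-15.
Because the automatic bankruptcy stay ran from 2018-10-03 to 2019-04-18, the deadline is extended by 197 days to 2023-09-28.
The plaintiff's legal incapacity from 2020-08-25 to 2020-12-27 does not toll the period, because no stated rule makes the plaintiff's incapacity a tolling event.
The other events in the timeline have no effect on the limitation period under the stated rules.

2023-09-28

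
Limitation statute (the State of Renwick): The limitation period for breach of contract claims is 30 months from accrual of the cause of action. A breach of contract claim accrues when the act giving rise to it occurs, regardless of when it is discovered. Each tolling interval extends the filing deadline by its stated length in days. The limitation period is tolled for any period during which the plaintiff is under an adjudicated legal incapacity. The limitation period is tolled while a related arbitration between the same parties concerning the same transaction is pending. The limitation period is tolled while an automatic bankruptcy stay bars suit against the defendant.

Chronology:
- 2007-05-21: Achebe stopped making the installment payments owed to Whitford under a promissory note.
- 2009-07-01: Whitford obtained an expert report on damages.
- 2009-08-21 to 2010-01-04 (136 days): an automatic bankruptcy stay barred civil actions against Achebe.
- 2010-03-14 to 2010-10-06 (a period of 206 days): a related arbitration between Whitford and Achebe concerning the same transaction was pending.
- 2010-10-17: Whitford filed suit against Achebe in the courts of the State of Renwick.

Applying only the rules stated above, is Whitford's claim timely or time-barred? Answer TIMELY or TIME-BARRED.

TIMELY

The claim accrued on 2007-05-21, when the wrongful act occurred.
Adding the 30 months base period to 2007-05-21 gives a deadline of 2009-11-21, before any tolling.
The period was tolled for 136 days by the automatic bankruptcy stay (2009-08-21 to 2010-01-04), pushing the deadline to 2010-04-06.
The period was tolled for 206 days by the pending related arbitration (2010-03-14 to 2010-10-06), pushing the deadline to 2010-10-29.
The other events in the timeline have no effect on the limitation period under the stated rules.
The 2010-10-17 filing precedes the 2010-10-29 deadline; the claim is timely.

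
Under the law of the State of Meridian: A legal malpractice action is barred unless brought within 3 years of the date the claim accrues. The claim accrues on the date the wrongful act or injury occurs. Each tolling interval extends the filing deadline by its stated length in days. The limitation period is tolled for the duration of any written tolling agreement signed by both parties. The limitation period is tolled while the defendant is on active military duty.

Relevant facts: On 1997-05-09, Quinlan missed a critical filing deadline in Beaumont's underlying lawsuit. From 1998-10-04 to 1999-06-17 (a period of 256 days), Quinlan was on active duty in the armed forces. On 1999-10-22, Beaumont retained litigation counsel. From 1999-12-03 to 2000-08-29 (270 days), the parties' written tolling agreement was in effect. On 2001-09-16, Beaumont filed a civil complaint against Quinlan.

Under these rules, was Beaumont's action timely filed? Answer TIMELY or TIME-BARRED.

TIMELY

The claim accrued on 1997-05-09, when the wrongful act occurred.
Adding the 3 years base period to 1997-05-09 gives a deadline of 2000-05-09, before any tolling.
The defendant's active military service from 1998-10-04 to 1999-06-17 tolled the period for 256 days, extending the deadline to 2001-01-20.
The written tolling agreement from 1999-12-03 to 2000-08-29 tolled the period for 270 days, extending the deadline to 2001-10-17.
Nothing else in the chronology tolls or restarts the period.
Beaumont filed on 2001-09-16, before the 2001-10-17 deadline, so the action is timely.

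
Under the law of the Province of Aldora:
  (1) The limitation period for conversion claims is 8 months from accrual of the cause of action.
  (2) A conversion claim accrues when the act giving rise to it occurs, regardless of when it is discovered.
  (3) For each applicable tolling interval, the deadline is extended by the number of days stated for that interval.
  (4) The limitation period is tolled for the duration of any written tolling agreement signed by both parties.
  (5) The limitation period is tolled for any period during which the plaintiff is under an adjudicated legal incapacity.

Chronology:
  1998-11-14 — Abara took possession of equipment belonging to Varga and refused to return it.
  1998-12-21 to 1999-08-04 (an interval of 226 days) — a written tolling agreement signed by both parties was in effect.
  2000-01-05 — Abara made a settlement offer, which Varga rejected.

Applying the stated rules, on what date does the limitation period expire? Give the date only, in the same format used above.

2000-02-25

The claim accrued on 1998-11-14, when the wrongful act occurred.
8 months from 1998-11-14 is 1999-07-14.
The period was tolled for 226 days by the written tolling agreement (1998-12-21 to 1999-08-04), pushing the deadline to 2000-02-25.
The other events in the timeline have no effect on the limitation period under the stated rules.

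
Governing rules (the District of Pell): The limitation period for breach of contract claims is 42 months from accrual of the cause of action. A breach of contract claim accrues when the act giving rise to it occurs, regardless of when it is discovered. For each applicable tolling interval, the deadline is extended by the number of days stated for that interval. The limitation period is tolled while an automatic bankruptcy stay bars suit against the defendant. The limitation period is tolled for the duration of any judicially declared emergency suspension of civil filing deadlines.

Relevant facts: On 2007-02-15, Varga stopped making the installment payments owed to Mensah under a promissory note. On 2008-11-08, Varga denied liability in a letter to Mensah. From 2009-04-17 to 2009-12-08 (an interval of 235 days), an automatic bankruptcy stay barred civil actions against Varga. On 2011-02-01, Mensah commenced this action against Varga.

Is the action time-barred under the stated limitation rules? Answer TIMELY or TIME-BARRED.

The limitation period began to run on 2007-02-15.
The untolled deadline — 42 months after 2007-02-15 — is 2010-08-15.
The period was tolled for 235 days by the automatic bankruptcy stay (2009-04-17 to 2009-12-08), pushing the deadline to 2011-04-07.
None of the other events listed affects the running of the period under the stated rules.
Filing on 2011-02-01 beat the 2011-04-07 deadline — the action is timely.

TIMELY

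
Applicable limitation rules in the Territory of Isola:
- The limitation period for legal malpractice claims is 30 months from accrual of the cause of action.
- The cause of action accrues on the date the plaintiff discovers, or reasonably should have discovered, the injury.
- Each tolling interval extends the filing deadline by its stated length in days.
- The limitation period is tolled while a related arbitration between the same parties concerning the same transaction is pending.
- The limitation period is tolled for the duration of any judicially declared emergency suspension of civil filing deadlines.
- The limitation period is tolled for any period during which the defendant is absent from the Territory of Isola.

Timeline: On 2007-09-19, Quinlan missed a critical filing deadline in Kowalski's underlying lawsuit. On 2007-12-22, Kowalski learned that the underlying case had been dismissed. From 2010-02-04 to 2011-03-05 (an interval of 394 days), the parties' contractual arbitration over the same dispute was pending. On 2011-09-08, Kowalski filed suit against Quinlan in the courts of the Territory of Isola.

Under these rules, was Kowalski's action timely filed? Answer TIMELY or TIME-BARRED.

TIME-BARRED

Accrual is tied to discovery, so the period began on 2007-12-22 rather than on 2007-09-19 when the act occurred.
The untolled deadline — 30 months after 2007-12-22 — is 2010-06-22.
Because the pending related arbitration ran from 2010-02-04 to 2011-03-05, the deadline is extended by 394 days to 2011-07-21.
The 2011-09-08 filing falls after the 2011-07-21 deadline; the claim is time-barred.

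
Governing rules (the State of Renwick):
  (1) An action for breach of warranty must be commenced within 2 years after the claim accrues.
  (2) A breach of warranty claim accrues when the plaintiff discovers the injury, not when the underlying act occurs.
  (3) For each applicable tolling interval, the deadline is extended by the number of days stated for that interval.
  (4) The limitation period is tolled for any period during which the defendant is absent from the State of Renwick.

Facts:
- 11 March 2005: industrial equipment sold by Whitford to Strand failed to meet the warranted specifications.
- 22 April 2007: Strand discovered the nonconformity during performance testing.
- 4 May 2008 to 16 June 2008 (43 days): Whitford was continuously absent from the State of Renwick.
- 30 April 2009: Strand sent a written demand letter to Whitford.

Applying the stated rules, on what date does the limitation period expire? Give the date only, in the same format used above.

Accrual is tied to discovery, so the period began on 22 April 2007 rather than on 11 March 2005 when the act occurred.
Adding the 2 years base period to 22 April 2007 gives a deadline of 22 April 2009, before any tolling.
The period was tolled for 43 days by the defendant's absence from the jurisdiction (4 May 2008 to 16 June 2008), pushing the deadline to 4 June 2009.
None of the other events listed affects the running of the period under the stated rules.

4 June 2009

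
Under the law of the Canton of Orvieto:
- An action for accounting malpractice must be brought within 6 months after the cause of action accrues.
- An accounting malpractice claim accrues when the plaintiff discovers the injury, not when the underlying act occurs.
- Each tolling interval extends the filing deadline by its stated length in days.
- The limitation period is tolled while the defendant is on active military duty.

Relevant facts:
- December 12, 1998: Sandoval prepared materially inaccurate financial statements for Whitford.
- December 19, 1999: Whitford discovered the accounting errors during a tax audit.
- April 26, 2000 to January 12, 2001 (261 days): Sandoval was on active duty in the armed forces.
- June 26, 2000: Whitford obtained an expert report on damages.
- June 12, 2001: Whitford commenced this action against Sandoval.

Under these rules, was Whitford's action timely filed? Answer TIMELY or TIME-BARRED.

Accrual is tied to discovery, so the period began on December 19, 1999 rather than on December 12, 1998 when the act occurred.
The untolled deadline — 6 months after December 19, 1999 — is June 19, 2000.
The period was tolled for 261 days by the defendant's active military service (April 26, 2000 to January 12, 2001), pushing the deadline to March 7, 2001.
The other events in the timeline have no effect on the limitation period under the stated rules.
Filing on June 12, 2001 missed the March 7, 2001 deadline — the action is time-barred.

TIME-BARRED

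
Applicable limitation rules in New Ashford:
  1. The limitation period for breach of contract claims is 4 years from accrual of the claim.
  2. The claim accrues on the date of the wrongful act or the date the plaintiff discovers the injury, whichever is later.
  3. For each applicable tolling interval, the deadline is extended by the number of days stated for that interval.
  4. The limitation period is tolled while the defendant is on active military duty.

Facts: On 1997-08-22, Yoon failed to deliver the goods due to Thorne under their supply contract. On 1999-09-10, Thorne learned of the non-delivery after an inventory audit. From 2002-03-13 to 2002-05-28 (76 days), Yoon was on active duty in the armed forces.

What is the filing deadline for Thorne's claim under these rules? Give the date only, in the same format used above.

2003-11-25

Because discovery on 1999-09-10 post-dates the 1997-08-22 act, accrual under the later-of rule falls on 1999-09-10.
The untolled deadline — 4 years after 1999-09-10 — is 2003-09-10.
The period was tolled for 76 days by the defendant's active military service (2002-03-13 to 2002-05-28), pushing the deadline to 2003-11-25.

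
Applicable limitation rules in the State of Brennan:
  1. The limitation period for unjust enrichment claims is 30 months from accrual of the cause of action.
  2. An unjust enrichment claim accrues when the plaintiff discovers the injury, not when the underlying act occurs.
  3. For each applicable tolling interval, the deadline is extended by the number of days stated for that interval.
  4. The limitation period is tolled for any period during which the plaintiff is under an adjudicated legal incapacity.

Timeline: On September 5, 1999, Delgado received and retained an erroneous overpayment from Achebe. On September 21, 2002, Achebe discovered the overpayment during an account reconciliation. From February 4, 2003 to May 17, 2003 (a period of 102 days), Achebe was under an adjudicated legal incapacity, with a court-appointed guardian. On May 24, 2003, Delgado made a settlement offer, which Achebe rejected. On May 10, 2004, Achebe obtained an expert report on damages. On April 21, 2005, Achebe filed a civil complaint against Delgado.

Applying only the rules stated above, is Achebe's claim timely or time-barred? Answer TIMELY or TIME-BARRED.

TIMELY

The claim did not accrue until Achebe discovered the injury on September 21, 2002; the September 5, 1999 act date does not start the clock under the stated rule.
Adding the 30 months base period to September 21, 2002 gives a deadline of March 21, 2005, before any tolling.
The period was tolled for 102 days by the plaintiff's legal incapacity (February 4, 2003 to May 17, 2003), pushing the deadline to July 1, 2005.
The other events in the timeline have no effect on the limitation period under the stated rules.
The April 21, 2005 filing precedes the July 1, 2005 deadline; the claim is timely.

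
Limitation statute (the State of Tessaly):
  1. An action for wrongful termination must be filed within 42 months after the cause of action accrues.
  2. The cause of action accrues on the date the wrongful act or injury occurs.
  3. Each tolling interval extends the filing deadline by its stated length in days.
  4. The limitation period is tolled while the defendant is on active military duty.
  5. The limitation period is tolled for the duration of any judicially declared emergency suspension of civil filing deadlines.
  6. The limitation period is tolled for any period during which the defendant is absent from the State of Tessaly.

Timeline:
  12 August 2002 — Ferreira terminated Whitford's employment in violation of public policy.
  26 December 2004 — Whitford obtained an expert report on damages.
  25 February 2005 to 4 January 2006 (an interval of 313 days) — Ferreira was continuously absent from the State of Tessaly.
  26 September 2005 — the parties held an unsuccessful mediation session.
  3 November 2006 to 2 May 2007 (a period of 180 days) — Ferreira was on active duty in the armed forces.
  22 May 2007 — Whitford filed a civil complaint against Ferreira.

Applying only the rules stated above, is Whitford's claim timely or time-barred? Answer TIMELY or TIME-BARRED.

TIMELY

The claim accrued on 12 August 2002, when the wrongful act occurred.
Adding the 42 months base period to 12 August 2002 gives a deadline of 12 February 2006, before any tolling.
The defendant's absence from the jurisdiction from 25 February 2005 to 4 January 2006 tolled the period for 313 days, extending the deadline to 22 December 2006.
The defendant's active military service from 3 November 2006 to 2 May 2007 tolled the period for 180 days, extending the deadline to 20 June 2007.
Nothing else in the chronology tolls or restarts the period.
Whitford filed on 22 May 2007, before the 20 June 2007 deadline, so the action is timely.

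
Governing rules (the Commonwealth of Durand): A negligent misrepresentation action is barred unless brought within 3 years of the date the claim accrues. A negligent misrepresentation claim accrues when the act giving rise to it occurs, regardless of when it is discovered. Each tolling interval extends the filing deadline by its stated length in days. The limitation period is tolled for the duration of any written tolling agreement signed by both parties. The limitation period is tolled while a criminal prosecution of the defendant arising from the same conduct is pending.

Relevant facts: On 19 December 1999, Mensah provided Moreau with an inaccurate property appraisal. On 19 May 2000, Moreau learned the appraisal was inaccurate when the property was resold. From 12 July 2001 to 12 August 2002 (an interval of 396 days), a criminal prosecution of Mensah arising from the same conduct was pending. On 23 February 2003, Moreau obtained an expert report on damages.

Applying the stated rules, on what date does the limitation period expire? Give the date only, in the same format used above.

19 January 2004

The claim accrued on 19 December 1999, when the wrongful act occurred; under the stated occurrence rule the 19 May 2000 discovery does not delay accrual.
The untolled deadline — 3 years after 19 December 1999 — is 19 December 2002.
The pending criminal prosecution from 12 July 2001 to 12 August 2002 tolled the period for 396 days, extending the deadline to 19 January 2004.
None of the other events listed affects the running of the period under the stated rules.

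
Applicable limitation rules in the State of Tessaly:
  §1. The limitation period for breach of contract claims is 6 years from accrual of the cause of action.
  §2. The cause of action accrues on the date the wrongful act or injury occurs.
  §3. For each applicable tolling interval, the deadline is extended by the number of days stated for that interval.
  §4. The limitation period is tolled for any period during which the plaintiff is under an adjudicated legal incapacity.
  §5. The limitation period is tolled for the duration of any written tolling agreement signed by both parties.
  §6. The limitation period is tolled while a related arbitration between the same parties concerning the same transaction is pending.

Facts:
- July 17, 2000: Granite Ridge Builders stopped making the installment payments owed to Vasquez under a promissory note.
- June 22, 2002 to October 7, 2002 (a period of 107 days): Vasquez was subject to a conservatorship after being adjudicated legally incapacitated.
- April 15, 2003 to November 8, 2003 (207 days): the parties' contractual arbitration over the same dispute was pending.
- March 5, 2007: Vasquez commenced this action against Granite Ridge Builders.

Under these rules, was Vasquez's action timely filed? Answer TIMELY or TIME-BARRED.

TIMELY

The limitation period began to run on July 17, 2000.
6 years from July 17, 2000 is July 17, 2006.
Because the plaintiff's legal incapacity ran from June 22, 2002 to October 7, 2002, the deadline is extended by 107 days to November 1, 2006.
The pending related arbitration from April 15, 2003 to November 8, 2003 tolled the period for 207 days, extending the deadline to May 27, 2007.
The March 5, 2007 filing precedes the May 27, 2007 deadline; the claim is timely.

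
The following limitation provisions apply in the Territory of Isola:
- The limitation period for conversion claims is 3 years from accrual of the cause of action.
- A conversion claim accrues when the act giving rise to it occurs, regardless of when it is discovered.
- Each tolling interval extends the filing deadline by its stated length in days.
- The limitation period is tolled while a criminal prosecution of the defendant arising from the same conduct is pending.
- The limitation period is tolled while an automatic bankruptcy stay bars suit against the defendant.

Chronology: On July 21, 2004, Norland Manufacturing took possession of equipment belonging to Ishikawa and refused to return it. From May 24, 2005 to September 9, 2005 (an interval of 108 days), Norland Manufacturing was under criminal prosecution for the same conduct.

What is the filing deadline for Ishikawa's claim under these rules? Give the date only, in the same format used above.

November 6, 2007

The cause of action accrued on July 21, 2004, the date of the act.
The untolled deadline — 3 years after July 21, 2004 — is July 21, 2007.
The pending criminal prosecution from May 24, 2005 to September 9, 2005 tolled the period for 108 days, extending the deadline to November 6, 2007.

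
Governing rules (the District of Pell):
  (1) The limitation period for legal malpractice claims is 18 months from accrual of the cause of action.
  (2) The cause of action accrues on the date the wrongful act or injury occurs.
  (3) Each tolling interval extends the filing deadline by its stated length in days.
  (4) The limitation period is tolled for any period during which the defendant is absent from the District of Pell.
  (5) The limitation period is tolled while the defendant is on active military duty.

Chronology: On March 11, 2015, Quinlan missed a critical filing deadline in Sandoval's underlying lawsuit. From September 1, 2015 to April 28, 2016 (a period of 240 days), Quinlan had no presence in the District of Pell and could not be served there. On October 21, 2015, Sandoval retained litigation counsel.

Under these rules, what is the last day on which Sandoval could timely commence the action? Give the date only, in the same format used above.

May 9, 2017

The claim accrued on March 11, 2015, when the wrongful act occurred.
18 months from March 11, 2015 is September 11, 2016.
The defendant's absence from the jurisdiction from September 1, 2015 to April 28, 2016 tolled the period for 240 days, extending the deadline to May 9, 2017.
None of the other events listed affects the running of the period under the stated rules.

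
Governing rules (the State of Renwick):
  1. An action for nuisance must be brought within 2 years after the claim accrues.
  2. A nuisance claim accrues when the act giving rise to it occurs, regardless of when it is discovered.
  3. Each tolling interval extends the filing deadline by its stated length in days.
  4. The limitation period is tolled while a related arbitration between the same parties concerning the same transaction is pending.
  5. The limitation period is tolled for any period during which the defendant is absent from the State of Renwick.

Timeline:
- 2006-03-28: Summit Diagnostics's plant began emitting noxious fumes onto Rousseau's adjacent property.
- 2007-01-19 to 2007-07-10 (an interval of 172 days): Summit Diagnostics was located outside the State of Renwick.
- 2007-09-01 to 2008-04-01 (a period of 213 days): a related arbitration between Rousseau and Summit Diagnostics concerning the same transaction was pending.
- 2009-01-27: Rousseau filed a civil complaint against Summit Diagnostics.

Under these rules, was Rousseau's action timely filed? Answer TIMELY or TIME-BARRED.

The claim accrued on 2006-03-28, when the wrongful act occurred.
Adding the 2 years base period to 2006-03-28 gives a deadline of 2008-03-28, before any tolling.
The defendant's absence from the jurisdiction from 2007-01-19 to 2007-07-10 tolled the period for 172 days, extending the deadline to 2008-09-16.
The period was tolled for 213 days by the pending related arbitration (2007-09-01 to 2008-04-01), pushing the deadline to 2009-04-17.
The 2009-01-27 filing precedes the 2009-04-17 deadline; the claim is timely.

TIMELY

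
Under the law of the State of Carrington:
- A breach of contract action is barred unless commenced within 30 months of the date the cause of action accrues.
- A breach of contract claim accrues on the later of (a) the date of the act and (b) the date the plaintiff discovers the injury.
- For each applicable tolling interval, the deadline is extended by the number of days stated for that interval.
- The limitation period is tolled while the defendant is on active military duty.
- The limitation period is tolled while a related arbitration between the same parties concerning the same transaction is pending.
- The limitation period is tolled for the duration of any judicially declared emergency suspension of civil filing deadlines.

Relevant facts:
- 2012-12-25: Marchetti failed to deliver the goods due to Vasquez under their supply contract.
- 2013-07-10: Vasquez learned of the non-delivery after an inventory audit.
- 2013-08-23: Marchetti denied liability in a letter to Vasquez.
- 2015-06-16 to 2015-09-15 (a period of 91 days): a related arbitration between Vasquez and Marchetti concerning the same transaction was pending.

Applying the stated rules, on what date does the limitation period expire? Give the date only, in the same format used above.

2016-04-10

Taking the later of the act (2012-12-25) and discovery (2013-07-10), the claim accrued on 2013-07-10.
Adding the 30 months base period to 2013-07-10 gives a deadline of 2016-01-10, before any tolling.
The pending related arbitration from 2015-06-16 to 2015-09-15 tolled the period for 91 days, extending the deadline to 2016-04-10.
The other events in the timeline have no effect on the limitation period under the stated rules.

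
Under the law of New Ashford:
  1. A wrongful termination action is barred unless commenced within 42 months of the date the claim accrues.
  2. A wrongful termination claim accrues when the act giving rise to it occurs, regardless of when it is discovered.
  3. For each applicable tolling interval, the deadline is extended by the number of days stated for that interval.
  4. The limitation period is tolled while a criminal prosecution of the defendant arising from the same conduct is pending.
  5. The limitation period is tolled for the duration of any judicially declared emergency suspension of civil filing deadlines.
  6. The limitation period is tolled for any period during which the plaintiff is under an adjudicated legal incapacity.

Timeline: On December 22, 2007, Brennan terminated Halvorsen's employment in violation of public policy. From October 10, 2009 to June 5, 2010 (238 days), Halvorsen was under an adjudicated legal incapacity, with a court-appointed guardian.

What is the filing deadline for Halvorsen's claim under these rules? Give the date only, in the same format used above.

February 15, 2012

The claim accrued on December 22, 2007, when the wrongful act occurred.
The untolled deadline — 42 months after December 22, 2007 — is June 22, 2011.
The period was tolled for 238 days by the plaintiff's legal incapacity (October 10, 2009 to June 5, 2010), pushing the deadline to February 15, 2012.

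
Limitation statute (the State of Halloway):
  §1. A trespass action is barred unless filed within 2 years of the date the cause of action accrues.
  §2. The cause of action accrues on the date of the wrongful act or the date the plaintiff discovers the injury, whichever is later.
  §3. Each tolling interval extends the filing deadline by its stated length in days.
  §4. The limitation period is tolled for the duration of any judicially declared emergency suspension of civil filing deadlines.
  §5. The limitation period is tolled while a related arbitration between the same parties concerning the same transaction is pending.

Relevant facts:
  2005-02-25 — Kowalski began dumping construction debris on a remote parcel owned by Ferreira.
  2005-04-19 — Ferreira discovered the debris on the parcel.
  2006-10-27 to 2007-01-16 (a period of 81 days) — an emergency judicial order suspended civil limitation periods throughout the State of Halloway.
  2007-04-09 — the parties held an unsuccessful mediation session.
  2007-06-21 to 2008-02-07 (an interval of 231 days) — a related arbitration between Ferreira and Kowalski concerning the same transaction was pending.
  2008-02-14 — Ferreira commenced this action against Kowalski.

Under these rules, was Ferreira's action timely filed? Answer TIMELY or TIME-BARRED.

TIMELY

Taking the later of the act (2005-02-25) and discovery (2005-04-19), the claim accrued on 2005-04-19.
Adding the 2 years base period to 2005-04-19 gives a deadline of 2007-04-19, before any tolling.
Because the emergency suspension of filing deadlines ran from 2006-10-27 to 2007-01-16, the deadline is extended by 81 days to 2007-07-09.
The pending related arbitration from 2007-06-21 to 2008-02-07 tolled the period for 231 days, extending the deadline to 2008-02-25.
None of the other events listed affects the running of the period under the stated rules.
The 2008-02-14 filing precedes the 2008-02-25 deadline; the claim is timely.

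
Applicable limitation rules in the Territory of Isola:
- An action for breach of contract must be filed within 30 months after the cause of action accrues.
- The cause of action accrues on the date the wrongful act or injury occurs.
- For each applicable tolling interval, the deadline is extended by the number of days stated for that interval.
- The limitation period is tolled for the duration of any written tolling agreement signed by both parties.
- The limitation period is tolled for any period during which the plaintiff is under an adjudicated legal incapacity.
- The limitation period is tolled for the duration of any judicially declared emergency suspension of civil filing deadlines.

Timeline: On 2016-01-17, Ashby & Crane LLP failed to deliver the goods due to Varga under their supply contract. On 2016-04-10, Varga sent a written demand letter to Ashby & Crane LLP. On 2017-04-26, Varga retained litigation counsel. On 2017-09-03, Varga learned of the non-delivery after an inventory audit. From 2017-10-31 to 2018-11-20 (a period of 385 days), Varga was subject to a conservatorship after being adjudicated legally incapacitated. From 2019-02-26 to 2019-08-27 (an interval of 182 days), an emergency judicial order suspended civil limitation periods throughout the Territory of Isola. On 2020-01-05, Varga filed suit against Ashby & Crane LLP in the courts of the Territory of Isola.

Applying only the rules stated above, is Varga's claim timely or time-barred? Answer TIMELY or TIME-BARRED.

Accrual is governed by the date of the act, so the period began to run on 2016-01-17; the later discovery on 2017-09-03 is irrelevant under the stated rule.
Adding the 30 months base period to 2016-01-17 gives a deadline of 2018-07-17, before any tolling.
The plaintiff's legal incapacity from 2017-10-31 to 2018-11-20 tolled the period for 385 days, extending the deadline to 2019-08-06.
Because the emergency suspension of filing deadlines ran from 2019-02-26 to 2019-08-27, the deadline is extended by 182 days to 2020-02-04.
Nothing else in the chronology tolls or restarts the period.
Varga filed on 2020-01-05, before the 2020-02-04 deadline, so the action is timely.

TIMELY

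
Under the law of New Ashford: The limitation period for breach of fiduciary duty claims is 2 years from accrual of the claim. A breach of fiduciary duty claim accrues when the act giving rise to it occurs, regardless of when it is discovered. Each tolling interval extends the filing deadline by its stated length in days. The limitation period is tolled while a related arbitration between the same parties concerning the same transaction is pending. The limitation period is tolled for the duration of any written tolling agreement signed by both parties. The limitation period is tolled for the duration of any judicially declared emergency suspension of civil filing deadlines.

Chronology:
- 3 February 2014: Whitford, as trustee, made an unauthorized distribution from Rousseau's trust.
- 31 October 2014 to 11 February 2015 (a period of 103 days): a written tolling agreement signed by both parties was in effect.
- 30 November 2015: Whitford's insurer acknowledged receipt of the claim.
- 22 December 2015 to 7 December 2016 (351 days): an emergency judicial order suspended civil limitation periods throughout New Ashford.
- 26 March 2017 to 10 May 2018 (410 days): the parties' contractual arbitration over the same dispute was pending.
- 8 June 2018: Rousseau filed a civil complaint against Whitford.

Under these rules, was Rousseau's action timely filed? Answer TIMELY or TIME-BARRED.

TIMELY

The claim accrued on 3 February 2014, the date of the act.
The untolled deadline — 2 years after 3 February 2014 — is 3 February 2016.
The period was tolled for 103 days by the written tolling agreement (31 October 2014 to 11 February 2015), pushing the deadline to 16 May 2016.
The emergency suspension of filing deadlines from 22 December 2015 to 7 December 2016 tolled the period for 351 days, extending the deadline to 2 May 2017.
Because the pending related arbitration ran from 26 March 2017 to 10 May 2018, the deadline is extended by 410 days to 16 June 2018.
Nothing else in the chronology tolls or restarts the period.
The 8 June 2018 filing precedes the 16 June 2018 deadline; the claim is timely.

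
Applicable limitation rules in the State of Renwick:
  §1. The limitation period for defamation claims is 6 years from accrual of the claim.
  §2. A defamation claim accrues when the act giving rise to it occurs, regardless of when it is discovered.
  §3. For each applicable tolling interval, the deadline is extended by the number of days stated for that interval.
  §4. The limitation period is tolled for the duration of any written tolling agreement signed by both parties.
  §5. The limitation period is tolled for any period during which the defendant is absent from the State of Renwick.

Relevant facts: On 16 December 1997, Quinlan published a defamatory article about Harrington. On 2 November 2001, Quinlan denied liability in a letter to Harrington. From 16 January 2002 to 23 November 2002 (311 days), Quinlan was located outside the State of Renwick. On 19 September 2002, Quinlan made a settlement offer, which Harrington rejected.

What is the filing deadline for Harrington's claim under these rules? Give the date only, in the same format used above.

The claim accrued on 16 December 1997, the date of the act.
Adding the 6 years base period to 16 December 1997 gives a deadline of 16 December 2003, before any tolling.
The defendant's absence from the jurisdiction from 16 January 2002 to 23 November 2002 tolled the period for 311 days, extending the deadline to 22 October 2004.
The other events in the timeline have no effect on the limitation period under the stated rules.

22 October 2004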